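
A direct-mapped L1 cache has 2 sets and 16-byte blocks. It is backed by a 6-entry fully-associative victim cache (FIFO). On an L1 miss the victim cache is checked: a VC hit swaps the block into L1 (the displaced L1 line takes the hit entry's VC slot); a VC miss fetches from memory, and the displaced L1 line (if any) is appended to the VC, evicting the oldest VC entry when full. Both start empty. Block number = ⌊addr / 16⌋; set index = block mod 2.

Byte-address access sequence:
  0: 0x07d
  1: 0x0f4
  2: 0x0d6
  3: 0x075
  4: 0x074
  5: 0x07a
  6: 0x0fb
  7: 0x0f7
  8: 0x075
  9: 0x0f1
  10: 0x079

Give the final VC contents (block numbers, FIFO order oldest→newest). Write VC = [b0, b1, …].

  [0] addr=0x7d blk=7 s=1: MISS | VC []
  [1] addr=0xf4 blk=15 s=1: MISS | VC [7]
  [2] addr=0xd6 blk=13 s=1: MISS | VC [7, 15]
  [3] addr=0x75 blk=7 s=1: VC-HIT | VC [13, 15]
  [4] addr=0x74 blk=7 s=1: L1-HIT | VC [13, 15]
  [5] addr=0x7a blk=7 s=1: L1-HIT | VC [13, 15]
  [6] addr=0xfb blk=15 s=1: VC-HIT | VC [13, 7]
  [7] addr=0xf7 blk=15 s=1: L1-HIT | VC [13, 7]
  [8] addr=0x75 blk=7 s=1: VC-HIT | VC [13, 15]
  [9] addr=0xf1 blk=15 s=1: VC-HIT | VC [13, 7]
  [10] addr=0x79 blk=7 s=1: VC-HIT | VC [13, 15]

VC = [13, 15]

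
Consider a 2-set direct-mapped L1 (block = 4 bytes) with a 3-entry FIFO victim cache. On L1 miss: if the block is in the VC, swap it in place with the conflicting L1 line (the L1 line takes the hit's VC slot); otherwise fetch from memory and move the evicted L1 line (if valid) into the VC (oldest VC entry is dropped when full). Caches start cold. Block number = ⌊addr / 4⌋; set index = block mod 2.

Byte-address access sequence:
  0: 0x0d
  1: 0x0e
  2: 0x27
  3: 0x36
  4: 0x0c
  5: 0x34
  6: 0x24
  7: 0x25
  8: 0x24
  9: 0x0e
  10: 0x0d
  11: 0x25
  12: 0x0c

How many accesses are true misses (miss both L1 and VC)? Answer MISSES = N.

MISSES = 3

#0 0xd→b3/s1 MISS; vc=[]
#1 0xe→b3/s1 L1-HIT; vc=[]
#2 0x27→b9/s1 MISS; vc=[3]
#3 0x36→b13/s1 MISS; vc=[3,9]
#4 0xc→b3/s1 VC-HIT; vc=[13,9]
#5 0x34→b13/s1 VC-HIT; vc=[3,9]
#6 0x24→b9/s1 VC-HIT; vc=[3,13]
#7 0x25→b9/s1 L1-HIT; vc=[3,13]
#8 0x24→b9/s1 L1-HIT; vc=[3,13]
#9 0xe→b3/s1 VC-HIT; vc=[9,13]
#10 0xd→b3/s1 L1-HIT; vc=[9,13]
#11 0x25→b9/s1 VC-HIT; vc=[3,13]
#12 0xc→b3/s1 VC-HIT; vc=[9,13]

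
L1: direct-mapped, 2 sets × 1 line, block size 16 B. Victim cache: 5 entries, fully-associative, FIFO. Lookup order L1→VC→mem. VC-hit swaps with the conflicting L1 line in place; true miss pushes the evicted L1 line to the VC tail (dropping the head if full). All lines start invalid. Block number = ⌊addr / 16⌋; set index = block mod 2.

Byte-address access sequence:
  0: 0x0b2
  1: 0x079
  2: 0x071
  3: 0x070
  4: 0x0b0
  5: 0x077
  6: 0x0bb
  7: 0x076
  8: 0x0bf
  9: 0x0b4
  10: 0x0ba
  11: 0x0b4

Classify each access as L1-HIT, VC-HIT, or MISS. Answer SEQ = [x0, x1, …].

0: 0xb2 (blk 11, set 1) → MISS  vc=[]
1: 0x79 (blk 7, set 1) → MISS  vc=[11]
2: 0x71 (blk 7, set 1) → L1-HIT  vc=[11]
3: 0x70 (blk 7, set 1) → L1-HIT  vc=[11]
4: 0xb0 (blk 11, set 1) → VC-HIT  vc=[7]
5: 0x77 (blk 7, set 1) → VC-HIT  vc=[11]
6: 0xbb (blk 11, set 1) → VC-HIT  vc=[7]
7: 0x76 (blk 7, set 1) → VC-HIT  vc=[11]
8: 0xbf (blk 11, set 1) → VC-HIT  vc=[7]
9: 0xb4 (blk 11, set 1) → L1-HIT  vc=[7]
10: 0xba (blk 11, set 1) → L1-HIT  vc=[7]
11: 0xb4 (blk 11, set 1) → L1-HIT  vc=[7]

SEQ = [MISS, MISS, L1-HIT, L1-HIT, VC-HIT, VC-HIT, VC-HIT, VC-HIT, VC-HIT, L1-HIT, L1-HIT, L1-HIT]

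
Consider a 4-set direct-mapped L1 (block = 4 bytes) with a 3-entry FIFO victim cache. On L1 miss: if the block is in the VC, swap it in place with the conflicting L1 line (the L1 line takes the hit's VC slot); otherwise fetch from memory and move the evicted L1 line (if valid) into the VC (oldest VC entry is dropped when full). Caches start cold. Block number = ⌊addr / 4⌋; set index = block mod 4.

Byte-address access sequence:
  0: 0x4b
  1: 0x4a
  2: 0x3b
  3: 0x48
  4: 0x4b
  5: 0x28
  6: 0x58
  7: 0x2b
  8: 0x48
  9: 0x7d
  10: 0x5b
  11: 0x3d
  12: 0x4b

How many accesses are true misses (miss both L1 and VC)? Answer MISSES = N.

MISSES = 6

  [0] addr=0x4b blk=18 s=2: MISS | VC []
  [1] addr=0x4a blk=18 s=2: L1-HIT | VC []
  [2] addr=0x3b blk=14 s=2: MISS | VC [18]
  [3] addr=0x48 blk=18 s=2: VC-HIT | VC [14]
  [4] addr=0x4b blk=18 s=2: L1-HIT | VC [14]
  [5] addr=0x28 blk=10 s=2: MISS | VC [14, 18]
  [6] addr=0x58 blk=22 s=2: MISS | VC [14, 18, 10]
  [7] addr=0x2b blk=10 s=2: VC-HIT | VC [14, 18, 22]
  [8] addr=0x48 blk=18 s=2: VC-HIT | VC [14, 10, 22]
  [9] addr=0x7d blk=31 s=3: MISS | VC [14, 10, 22]
  [10] addr=0x5b blk=22 s=2: VC-HIT | VC [14, 10, 18]
  [11] addr=0x3d blk=15 s=3: MISS | VC [10, 18, 31]
  [12] addr=0x4b blk=18 s=2: VC-HIT | VC [10, 22, 31]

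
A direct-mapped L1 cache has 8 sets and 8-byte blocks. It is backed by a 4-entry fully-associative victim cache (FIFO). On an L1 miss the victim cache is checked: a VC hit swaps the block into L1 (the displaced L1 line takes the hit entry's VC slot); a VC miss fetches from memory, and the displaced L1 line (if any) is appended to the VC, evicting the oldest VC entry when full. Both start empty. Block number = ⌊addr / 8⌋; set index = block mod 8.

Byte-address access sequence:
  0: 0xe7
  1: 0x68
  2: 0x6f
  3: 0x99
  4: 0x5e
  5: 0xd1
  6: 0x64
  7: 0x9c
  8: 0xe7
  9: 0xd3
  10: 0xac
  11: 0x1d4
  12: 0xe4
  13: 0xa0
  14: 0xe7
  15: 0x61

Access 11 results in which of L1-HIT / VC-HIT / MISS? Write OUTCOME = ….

#0 0xe7→b28/s4 MISS; vc=[]
#1 0x68→b13/s5 MISS; vc=[]
#2 0x6f→b13/s5 L1-HIT; vc=[]
#3 0x99→b19/s3 MISS; vc=[]
#4 0x5e→b11/s3 MISS; vc=[19]
#5 0xd1→b26/s2 MISS; vc=[19]
#6 0x64→b12/s4 MISS; vc=[19,28]
#7 0x9c→b19/s3 VC-HIT; vc=[11,28]
#8 0xe7→b28/s4 VC-HIT; vc=[11,12]
#9 0xd3→b26/s2 L1-HIT; vc=[11,12]
#10 0xac→b21/s5 MISS; vc=[11,12,13]
#11 0x1d4→b58/s2 MISS; vc=[11,12,13,26]
#12 0xe4→b28/s4 L1-HIT; vc=[11,12,13,26]
#13 0xa0→b20/s4 MISS; vc=[12,13,26,28]
#14 0xe7→b28/s4 VC-HIT; vc=[12,13,26,20]
#15 0x61→b12/s4 VC-HIT; vc=[28,13,26,20]

OUTCOME = MISS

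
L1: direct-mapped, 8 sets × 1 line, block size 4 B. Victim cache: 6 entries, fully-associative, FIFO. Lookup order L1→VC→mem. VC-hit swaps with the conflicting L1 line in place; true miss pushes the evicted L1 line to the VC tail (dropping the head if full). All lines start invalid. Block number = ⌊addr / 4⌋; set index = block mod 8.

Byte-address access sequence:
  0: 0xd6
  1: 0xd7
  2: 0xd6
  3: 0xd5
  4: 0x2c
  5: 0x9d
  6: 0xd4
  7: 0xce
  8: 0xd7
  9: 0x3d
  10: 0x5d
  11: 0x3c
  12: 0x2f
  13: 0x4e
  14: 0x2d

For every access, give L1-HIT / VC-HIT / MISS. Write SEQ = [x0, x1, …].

#0 0xd6→b53/s5 MISS; vc=[]
#1 0xd7→b53/s5 L1-HIT; vc=[]
#2 0xd6→b53/s5 L1-HIT; vc=[]
#3 0xd5→b53/s5 L1-HIT; vc=[]
#4 0x2c→b11/s3 MISS; vc=[]
#5 0x9d→b39/s7 MISS; vc=[]
#6 0xd4→b53/s5 L1-HIT; vc=[]
#7 0xce→b51/s3 MISS; vc=[11]
#8 0xd7→b53/s5 L1-HIT; vc=[11]
#9 0x3d→b15/s7 MISS; vc=[11,39]
#10 0x5d→b23/s7 MISS; vc=[11,39,15]
#11 0x3c→b15/s7 VC-HIT; vc=[11,39,23]
#12 0x2f→b11/s3 VC-HIT; vc=[51,39,23]
#13 0x4e→b19/s3 MISS; vc=[51,39,23,11]
#14 0x2d→b11/s3 VC-HIT; vc=[51,39,23,19]

SEQ = [MISS, L1-HIT, L1-HIT, L1-HIT, MISS, MISS, L1-HIT, MISS, L1-HIT, MISS, MISS, VC-HIT, VC-HIT, MISS, VC-HIT]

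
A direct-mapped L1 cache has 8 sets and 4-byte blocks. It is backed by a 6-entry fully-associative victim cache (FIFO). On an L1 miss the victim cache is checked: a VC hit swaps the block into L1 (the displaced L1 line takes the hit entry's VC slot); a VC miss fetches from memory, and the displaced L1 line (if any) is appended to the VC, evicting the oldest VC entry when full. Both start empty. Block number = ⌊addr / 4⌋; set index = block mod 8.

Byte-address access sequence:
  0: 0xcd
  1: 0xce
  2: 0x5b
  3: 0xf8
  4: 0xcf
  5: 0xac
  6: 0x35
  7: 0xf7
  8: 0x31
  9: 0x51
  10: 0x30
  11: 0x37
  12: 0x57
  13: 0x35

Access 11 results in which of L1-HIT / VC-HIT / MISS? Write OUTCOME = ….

#0 0xcd→b51/s3 MISS; vc=[]
#1 0xce→b51/s3 L1-HIT; vc=[]
#2 0x5b→b22/s6 MISS; vc=[]
#3 0xf8→b62/s6 MISS; vc=[22]
#4 0xcf→b51/s3 L1-HIT; vc=[22]
#5 0xac→b43/s3 MISS; vc=[22,51]
#6 0x35→b13/s5 MISS; vc=[22,51]
#7 0xf7→b61/s5 MISS; vc=[22,51,13]
#8 0x31→b12/s4 MISS; vc=[22,51,13]
#9 0x51→b20/s4 MISS; vc=[22,51,13,12]
#10 0x30→b12/s4 VC-HIT; vc=[22,51,13,20]
#11 0x37→b13/s5 VC-HIT; vc=[22,51,61,20]
#12 0x57→b21/s5 MISS; vc=[22,51,61,20,13]
#13 0x35→b13/s5 VC-HIT; vc=[22,51,61,20,21]

OUTCOME = VC-HIT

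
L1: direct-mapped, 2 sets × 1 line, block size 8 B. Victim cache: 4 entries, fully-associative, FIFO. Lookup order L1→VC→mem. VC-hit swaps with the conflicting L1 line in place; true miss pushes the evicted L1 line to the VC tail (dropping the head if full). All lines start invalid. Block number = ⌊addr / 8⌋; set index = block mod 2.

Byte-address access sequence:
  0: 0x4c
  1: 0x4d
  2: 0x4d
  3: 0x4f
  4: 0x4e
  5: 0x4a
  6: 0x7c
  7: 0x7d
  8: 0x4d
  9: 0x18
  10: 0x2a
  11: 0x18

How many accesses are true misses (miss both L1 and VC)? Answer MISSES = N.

MISSES = 4

  [0] addr=0x4c blk=9 s=1: MISS | VC []
  [1] addr=0x4d blk=9 s=1: L1-HIT | VC []
  [2] addr=0x4d blk=9 s=1: L1-HIT | VC []
  [3] addr=0x4f blk=9 s=1: L1-HIT | VC []
  [4] addr=0x4e blk=9 s=1: L1-HIT | VC []
  [5] addr=0x4a blk=9 s=1: L1-HIT | VC []
  [6] addr=0x7c blk=15 s=1: MISS | VC [9]
  [7] addr=0x7d blk=15 s=1: L1-HIT | VC [9]
  [8] addr=0x4d blk=9 s=1: VC-HIT | VC [15]
  [9] addr=0x18 blk=3 s=1: MISS | VC [15, 9]
  [10] addr=0x2a blk=5 s=1: MISS | VC [15, 9, 3]
  [11] addr=0x18 blk=3 s=1: VC-HIT | VC [15, 9, 5]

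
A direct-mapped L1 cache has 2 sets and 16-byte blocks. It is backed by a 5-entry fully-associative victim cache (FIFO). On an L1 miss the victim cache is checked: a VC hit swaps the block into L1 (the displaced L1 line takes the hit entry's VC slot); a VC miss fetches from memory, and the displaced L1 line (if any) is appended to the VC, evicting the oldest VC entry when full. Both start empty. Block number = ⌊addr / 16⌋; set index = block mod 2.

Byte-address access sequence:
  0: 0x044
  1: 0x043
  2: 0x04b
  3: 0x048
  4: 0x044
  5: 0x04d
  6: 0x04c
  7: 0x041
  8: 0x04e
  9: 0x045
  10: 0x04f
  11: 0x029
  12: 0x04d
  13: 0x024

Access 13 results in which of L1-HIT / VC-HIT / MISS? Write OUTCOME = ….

OUTCOME = VC-HIT

0: 0x44 (blk 4, set 0) → MISS  vc=[]
1: 0x43 (blk 4, set 0) → L1-HIT  vc=[]
2: 0x4b (blk 4, set 0) → L1-HIT  vc=[]
3: 0x48 (blk 4, set 0) → L1-HIT  vc=[]
4: 0x44 (blk 4, set 0) → L1-HIT  vc=[]
5: 0x4d (blk 4, set 0) → L1-HIT  vc=[]
6: 0x4c (blk 4, set 0) → L1-HIT  vc=[]
7: 0x41 (blk 4, set 0) → L1-HIT  vc=[]
8: 0x4e (blk 4, set 0) → L1-HIT  vc=[]
9: 0x45 (blk 4, set 0) → L1-HIT  vc=[]
10: 0x4f (blk 4, set 0) → L1-HIT  vc=[]
11: 0x29 (blk 2, set 0) → MISS  vc=[4]
12: 0x4d (blk 4, set 0) → VC-HIT  vc=[2]
13: 0x24 (blk 2, set 0) → VC-HIT  vc=[4]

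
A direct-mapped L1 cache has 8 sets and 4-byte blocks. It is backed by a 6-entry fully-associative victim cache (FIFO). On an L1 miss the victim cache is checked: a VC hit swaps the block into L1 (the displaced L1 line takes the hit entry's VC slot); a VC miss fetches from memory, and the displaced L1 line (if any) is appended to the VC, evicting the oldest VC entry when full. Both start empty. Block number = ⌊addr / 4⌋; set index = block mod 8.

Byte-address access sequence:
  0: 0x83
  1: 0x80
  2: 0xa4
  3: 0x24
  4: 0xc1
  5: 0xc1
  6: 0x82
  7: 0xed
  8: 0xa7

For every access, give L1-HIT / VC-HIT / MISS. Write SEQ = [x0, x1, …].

0: 0x83 (blk 32, set 0) → MISS  vc=[]
1: 0x80 (blk 32, set 0) → L1-HIT  vc=[]
2: 0xa4 (blk 41, set 1) → MISS  vc=[]
3: 0x24 (blk 9, set 1) → MISS  vc=[41]
4: 0xc1 (blk 48, set 0) → MISS  vc=[41, 32]
5: 0xc1 (blk 48, set 0) → L1-HIT  vc=[41, 32]
6: 0x82 (blk 32, set 0) → VC-HIT  vc=[41, 48]
7: 0xed (blk 59, set 3) → MISS  vc=[41, 48]
8: 0xa7 (blk 41, set 1) → VC-HIT  vc=[9, 48]

SEQ = [MISS, L1-HIT, MISS, MISS, MISS, L1-HIT, VC-HIT, MISS, VC-HIT]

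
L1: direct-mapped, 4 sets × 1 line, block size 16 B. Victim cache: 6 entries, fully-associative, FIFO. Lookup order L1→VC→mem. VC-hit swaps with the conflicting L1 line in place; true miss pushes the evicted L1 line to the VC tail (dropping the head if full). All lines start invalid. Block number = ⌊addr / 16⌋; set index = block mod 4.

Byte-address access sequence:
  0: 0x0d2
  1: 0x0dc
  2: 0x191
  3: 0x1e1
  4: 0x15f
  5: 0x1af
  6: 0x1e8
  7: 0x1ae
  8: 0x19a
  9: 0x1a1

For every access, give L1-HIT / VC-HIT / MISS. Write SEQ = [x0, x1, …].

SEQ = [MISS, L1-HIT, MISS, MISS, MISS, MISS, VC-HIT, VC-HIT, VC-HIT, L1-HIT]

  [0] addr=0xd2 blk=13 s=1: MISS | VC []
  [1] addr=0xdc blk=13 s=1: L1-HIT | VC []
  [2] addr=0x191 blk=25 s=1: MISS | VC [13]
  [3] addr=0x1e1 blk=30 s=2: MISS | VC [13]
  [4] addr=0x15f blk=21 s=1: MISS | VC [13, 25]
  [5] addr=0x1af blk=26 s=2: MISS | VC [13, 25, 30]
  [6] addr=0x1e8 blk=30 s=2: VC-HIT | VC [13, 25, 26]
  [7] addr=0x1ae blk=26 s=2: VC-HIT | VC [13, 25, 30]
  [8] addr=0x19a blk=25 s=1: VC-HIT | VC [13, 21, 30]
  [9] addr=0x1a1 blk=26 s=2: L1-HIT | VC [13, 21, 30]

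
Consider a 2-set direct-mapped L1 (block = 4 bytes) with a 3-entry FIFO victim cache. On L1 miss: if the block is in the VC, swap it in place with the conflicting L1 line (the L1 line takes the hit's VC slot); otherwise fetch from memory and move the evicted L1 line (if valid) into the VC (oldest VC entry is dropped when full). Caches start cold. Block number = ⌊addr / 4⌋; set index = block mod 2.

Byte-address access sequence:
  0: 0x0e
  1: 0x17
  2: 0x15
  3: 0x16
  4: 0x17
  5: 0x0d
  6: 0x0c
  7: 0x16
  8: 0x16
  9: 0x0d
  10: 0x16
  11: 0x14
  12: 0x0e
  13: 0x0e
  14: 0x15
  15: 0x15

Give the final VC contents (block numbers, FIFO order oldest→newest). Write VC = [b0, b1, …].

0: 0xe (blk 3, set 1) → MISS  vc=[]
1: 0x17 (blk 5, set 1) → MISS  vc=[3]
2: 0x15 (blk 5, set 1) → L1-HIT  vc=[3]
3: 0x16 (blk 5, set 1) → L1-HIT  vc=[3]
4: 0x17 (blk 5, set 1) → L1-HIT  vc=[3]
5: 0xd (blk 3, set 1) → VC-HIT  vc=[5]
6: 0xc (blk 3, set 1) → L1-HIT  vc=[5]
7: 0x16 (blk 5, set 1) → VC-HIT  vc=[3]
8: 0x16 (blk 5, set 1) → L1-HIT  vc=[3]
9: 0xd (blk 3, set 1) → VC-HIT  vc=[5]
10: 0x16 (blk 5, set 1) → VC-HIT  vc=[3]
11: 0x14 (blk 5, set 1) → L1-HIT  vc=[3]
12: 0xe (blk 3, set 1) → VC-HIT  vc=[5]
13: 0xe (blk 3, set 1) → L1-HIT  vc=[5]
14: 0x15 (blk 5, set 1) → VC-HIT  vc=[3]
15: 0x15 (blk 5, set 1) → L1-HIT  vc=[3]

VC = [3]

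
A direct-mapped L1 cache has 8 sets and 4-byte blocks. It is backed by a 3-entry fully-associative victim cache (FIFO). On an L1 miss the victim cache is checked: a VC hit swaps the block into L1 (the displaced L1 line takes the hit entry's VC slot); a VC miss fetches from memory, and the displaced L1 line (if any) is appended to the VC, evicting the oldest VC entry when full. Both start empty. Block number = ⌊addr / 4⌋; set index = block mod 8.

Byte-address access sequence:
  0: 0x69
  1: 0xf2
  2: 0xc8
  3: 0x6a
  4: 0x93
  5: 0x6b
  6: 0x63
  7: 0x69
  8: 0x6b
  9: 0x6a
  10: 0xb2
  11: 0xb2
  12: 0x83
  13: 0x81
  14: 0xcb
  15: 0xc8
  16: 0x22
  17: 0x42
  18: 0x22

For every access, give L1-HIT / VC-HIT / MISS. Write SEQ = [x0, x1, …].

SEQ = [MISS, MISS, MISS, VC-HIT, MISS, L1-HIT, MISS, L1-HIT, L1-HIT, L1-HIT, MISS, L1-HIT, MISS, L1-HIT, MISS, L1-HIT, MISS, MISS, VC-HIT]

0: 0x69 (blk 26, set 2) → MISS  vc=[]
1: 0xf2 (blk 60, set 4) → MISS  vc=[]
2: 0xc8 (blk 50, set 2) → MISS  vc=[26]
3: 0x6a (blk 26, set 2) → VC-HIT  vc=[50]
4: 0x93 (blk 36, set 4) → MISS  vc=[50, 60]
5: 0x6b (blk 26, set 2) → L1-HIT  vc=[50, 60]
6: 0x63 (blk 24, set 0) → MISS  vc=[50, 60]
7: 0x69 (blk 26, set 2) → L1-HIT  vc=[50, 60]
8: 0x6b (blk 26, set 2) → L1-HIT  vc=[50, 60]
9: 0x6a (blk 26, set 2) → L1-HIT  vc=[50, 60]
10: 0xb2 (blk 44, set 4) → MISS  vc=[50, 60, 36]
11: 0xb2 (blk 44, set 4) → L1-HIT  vc=[50, 60, 36]
12: 0x83 (blk 32, set 0) → MISS  vc=[60, 36, 24]
13: 0x81 (blk 32, set 0) → L1-HIT  vc=[60, 36, 24]
14: 0xcb (blk 50, set 2) → MISS  vc=[36, 24, 26]
15: 0xc8 (blk 50, set 2) → L1-HIT  vc=[36, 24, 26]
16: 0x22 (blk 8, set 0) → MISS  vc=[24, 26, 32]
17: 0x42 (blk 16, set 0) → MISS  vc=[26, 32, 8]
18: 0x22 (blk 8, set 0) → VC-HIT  vc=[26, 32, 16]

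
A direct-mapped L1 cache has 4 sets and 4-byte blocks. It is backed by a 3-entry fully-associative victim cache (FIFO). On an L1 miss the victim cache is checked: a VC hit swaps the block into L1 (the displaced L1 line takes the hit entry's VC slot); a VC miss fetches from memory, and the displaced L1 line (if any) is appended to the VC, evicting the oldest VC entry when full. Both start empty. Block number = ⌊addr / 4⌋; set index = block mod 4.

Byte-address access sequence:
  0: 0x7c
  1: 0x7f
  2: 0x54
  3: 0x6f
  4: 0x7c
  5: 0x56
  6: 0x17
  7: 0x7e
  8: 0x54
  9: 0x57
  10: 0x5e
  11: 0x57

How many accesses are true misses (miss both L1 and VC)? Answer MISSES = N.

MISSES = 5

#0 0x7c→b31/s3 MISS; vc=[]
#1 0x7f→b31/s3 L1-HIT; vc=[]
#2 0x54→b21/s1 MISS; vc=[]
#3 0x6f→b27/s3 MISS; vc=[31]
#4 0x7c→b31/s3 VC-HIT; vc=[27]
#5 0x56→b21/s1 L1-HIT; vc=[27]
#6 0x17→b5/s1 MISS; vc=[27,21]
#7 0x7e→b31/s3 L1-HIT; vc=[27,21]
#8 0x54→b21/s1 VC-HIT; vc=[27,5]
#9 0x57→b21/s1 L1-HIT; vc=[27,5]
#10 0x5e→b23/s3 MISS; vc=[27,5,31]
#11 0x57→b21/s1 L1-HIT; vc=[27,5,31]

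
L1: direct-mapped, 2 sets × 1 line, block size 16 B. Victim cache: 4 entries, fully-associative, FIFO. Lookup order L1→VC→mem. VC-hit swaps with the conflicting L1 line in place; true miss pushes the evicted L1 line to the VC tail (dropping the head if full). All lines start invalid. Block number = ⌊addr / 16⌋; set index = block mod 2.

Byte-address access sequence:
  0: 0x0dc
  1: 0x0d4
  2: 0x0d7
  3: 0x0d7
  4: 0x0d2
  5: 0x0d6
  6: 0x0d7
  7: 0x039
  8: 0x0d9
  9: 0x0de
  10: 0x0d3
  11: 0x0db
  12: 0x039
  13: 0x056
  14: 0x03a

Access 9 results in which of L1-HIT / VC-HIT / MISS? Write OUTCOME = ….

  [0] addr=0xdc blk=13 s=1: MISS | VC []
  [1] addr=0xd4 blk=13 s=1: L1-HIT | VC []
  [2] addr=0xd7 blk=13 s=1: L1-HIT | VC []
  [3] addr=0xd7 blk=13 s=1: L1-HIT | VC []
  [4] addr=0xd2 blk=13 s=1: L1-HIT | VC []
  [5] addr=0xd6 blk=13 s=1: L1-HIT | VC []
  [6] addr=0xd7 blk=13 s=1: L1-HIT | VC []
  [7] addr=0x39 blk=3 s=1: MISS | VC [13]
  [8] addr=0xd9 blk=13 s=1: VC-HIT | VC [3]
  [9] addr=0xde blk=13 s=1: L1-HIT | VC [3]
  [10] addr=0xd3 blk=13 s=1: L1-HIT | VC [3]
  [11] addr=0xdb blk=13 s=1: L1-HIT | VC [3]
  [12] addr=0x39 blk=3 s=1: VC-HIT | VC [13]
  [13] addr=0x56 blk=5 s=1: MISS | VC [13, 3]
  [14] addr=0x3a blk=3 s=1: VC-HIT | VC [13, 5]

OUTCOME = L1-HIT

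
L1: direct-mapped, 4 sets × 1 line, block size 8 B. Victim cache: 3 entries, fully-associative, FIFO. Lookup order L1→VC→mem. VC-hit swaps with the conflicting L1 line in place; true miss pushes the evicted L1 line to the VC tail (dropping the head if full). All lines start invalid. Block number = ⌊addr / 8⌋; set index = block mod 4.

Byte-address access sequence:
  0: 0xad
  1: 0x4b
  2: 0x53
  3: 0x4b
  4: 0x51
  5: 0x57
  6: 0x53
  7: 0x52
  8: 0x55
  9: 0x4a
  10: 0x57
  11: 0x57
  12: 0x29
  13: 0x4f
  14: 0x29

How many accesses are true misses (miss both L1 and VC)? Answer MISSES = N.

MISSES = 4

  [0] addr=0xad blk=21 s=1: MISS | VC []
  [1] addr=0x4b blk=9 s=1: MISS | VC [21]
  [2] addr=0x53 blk=10 s=2: MISS | VC [21]
  [3] addr=0x4b blk=9 s=1: L1-HIT | VC [21]
  [4] addr=0x51 blk=10 s=2: L1-HIT | VC [21]
  [5] addr=0x57 blk=10 s=2: L1-HIT | VC [21]
  [6] addr=0x53 blk=10 s=2: L1-HIT | VC [21]
  [7] addr=0x52 blk=10 s=2: L1-HIT | VC [21]
  [8] addr=0x55 blk=10 s=2: L1-HIT | VC [21]
  [9] addr=0x4a blk=9 s=1: L1-HIT | VC [21]
  [10] addr=0x57 blk=10 s=2: L1-HIT | VC [21]
  [11] addr=0x57 blk=10 s=2: L1-HIT | VC [21]
  [12] addr=0x29 blk=5 s=1: MISS | VC [21, 9]
  [13] addr=0x4f blk=9 s=1: VC-HIT | VC [21, 5]
  [14] addr=0x29 blk=5 s=1: VC-HIT | VC [21, 9]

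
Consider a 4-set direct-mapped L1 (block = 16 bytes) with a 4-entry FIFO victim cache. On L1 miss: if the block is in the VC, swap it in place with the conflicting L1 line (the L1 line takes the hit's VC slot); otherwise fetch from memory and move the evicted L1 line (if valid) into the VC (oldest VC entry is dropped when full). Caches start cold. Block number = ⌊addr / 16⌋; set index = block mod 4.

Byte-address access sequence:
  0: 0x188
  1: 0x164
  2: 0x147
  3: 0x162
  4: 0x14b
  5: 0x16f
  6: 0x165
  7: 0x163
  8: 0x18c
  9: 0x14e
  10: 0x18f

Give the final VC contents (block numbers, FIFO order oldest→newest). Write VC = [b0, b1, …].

#0 0x188→b24/s0 MISS; vc=[]
#1 0x164→b22/s2 MISS; vc=[]
#2 0x147→b20/s0 MISS; vc=[24]
#3 0x162→b22/s2 L1-HIT; vc=[24]
#4 0x14b→b20/s0 L1-HIT; vc=[24]
#5 0x16f→b22/s2 L1-HIT; vc=[24]
#6 0x165→b22/s2 L1-HIT; vc=[24]
#7 0x163→b22/s2 L1-HIT; vc=[24]
#8 0x18c→b24/s0 VC-HIT; vc=[20]
#9 0x14e→b20/s0 VC-HIT; vc=[24]
#10 0x18f→b24/s0 VC-HIT; vc=[20]

VC = [20]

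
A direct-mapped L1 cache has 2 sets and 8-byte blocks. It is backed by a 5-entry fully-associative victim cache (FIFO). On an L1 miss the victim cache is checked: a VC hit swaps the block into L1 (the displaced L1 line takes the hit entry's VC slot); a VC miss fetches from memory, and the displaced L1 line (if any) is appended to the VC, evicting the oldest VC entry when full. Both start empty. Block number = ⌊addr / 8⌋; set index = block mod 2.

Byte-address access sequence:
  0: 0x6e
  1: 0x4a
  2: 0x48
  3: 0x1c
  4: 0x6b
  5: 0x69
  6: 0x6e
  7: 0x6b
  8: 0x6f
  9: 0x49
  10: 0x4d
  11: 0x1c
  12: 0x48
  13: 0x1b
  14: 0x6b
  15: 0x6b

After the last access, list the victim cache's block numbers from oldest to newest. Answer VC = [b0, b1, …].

VC = [9, 3]

  [0] addr=0x6e blk=13 s=1: MISS | VC []
  [1] addr=0x4a blk=9 s=1: MISS | VC [13]
  [2] addr=0x48 blk=9 s=1: L1-HIT | VC [13]
  [3] addr=0x1c blk=3 s=1: MISS | VC [13, 9]
  [4] addr=0x6b blk=13 s=1: VC-HIT | VC [3, 9]
  [5] addr=0x69 blk=13 s=1: L1-HIT | VC [3, 9]
  [6] addr=0x6e blk=13 s=1: L1-HIT | VC [3, 9]
  [7] addr=0x6b blk=13 s=1: L1-HIT | VC [3, 9]
  [8] addr=0x6f blk=13 s=1: L1-HIT | VC [3, 9]
  [9] addr=0x49 blk=9 s=1: VC-HIT | VC [3, 13]
  [10] addr=0x4d blk=9 s=1: L1-HIT | VC [3, 13]
  [11] addr=0x1c blk=3 s=1: VC-HIT | VC [9, 13]
  [12] addr=0x48 blk=9 s=1: VC-HIT | VC [3, 13]
  [13] addr=0x1b blk=3 s=1: VC-HIT | VC [9, 13]
  [14] addr=0x6b blk=13 s=1: VC-HIT | VC [9, 3]
  [15] addr=0x6b blk=13 s=1: L1-HIT | VC [9, 3]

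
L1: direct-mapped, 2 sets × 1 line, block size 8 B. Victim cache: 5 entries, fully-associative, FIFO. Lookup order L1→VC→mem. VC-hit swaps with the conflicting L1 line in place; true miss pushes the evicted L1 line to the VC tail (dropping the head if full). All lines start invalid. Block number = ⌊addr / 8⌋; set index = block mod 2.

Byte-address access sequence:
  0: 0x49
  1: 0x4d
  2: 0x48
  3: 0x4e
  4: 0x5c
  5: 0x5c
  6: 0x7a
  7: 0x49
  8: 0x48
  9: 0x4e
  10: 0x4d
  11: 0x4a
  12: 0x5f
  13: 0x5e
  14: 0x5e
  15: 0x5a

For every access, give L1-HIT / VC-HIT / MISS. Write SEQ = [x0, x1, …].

  [0] addr=0x49 blk=9 s=1: MISS | VC []
  [1] addr=0x4d blk=9 s=1: L1-HIT | VC []
  [2] addr=0x48 blk=9 s=1: L1-HIT | VC []
  [3] addr=0x4e blk=9 s=1: L1-HIT | VC []
  [4] addr=0x5c blk=11 s=1: MISS | VC [9]
  [5] addr=0x5c blk=11 s=1: L1-HIT | VC [9]
  [6] addr=0x7a blk=15 s=1: MISS | VC [9, 11]
  [7] addr=0x49 blk=9 s=1: VC-HIT | VC [15, 11]
  [8] addr=0x48 blk=9 s=1: L1-HIT | VC [15, 11]
  [9] addr=0x4e blk=9 s=1: L1-HIT | VC [15, 11]
  [10] addr=0x4d blk=9 s=1: L1-HIT | VC [15, 11]
  [11] addr=0x4a blk=9 s=1: L1-HIT | VC [15, 11]
  [12] addr=0x5f blk=11 s=1: VC-HIT | VC [15, 9]
  [13] addr=0x5e blk=11 s=1: L1-HIT | VC [15, 9]
  [14] addr=0x5e blk=11 s=1: L1-HIT | VC [15, 9]
  [15] addr=0x5a blk=11 s=1: L1-HIT | VC [15, 9]

SEQ = [MISS, L1-HIT, L1-HIT, L1-HIT, MISS, L1-HIT, MISS, VC-HIT, L1-HIT, L1-HIT, L1-HIT, L1-HIT, VC-HIT, L1-HIT, L1-HIT, L1-HIT]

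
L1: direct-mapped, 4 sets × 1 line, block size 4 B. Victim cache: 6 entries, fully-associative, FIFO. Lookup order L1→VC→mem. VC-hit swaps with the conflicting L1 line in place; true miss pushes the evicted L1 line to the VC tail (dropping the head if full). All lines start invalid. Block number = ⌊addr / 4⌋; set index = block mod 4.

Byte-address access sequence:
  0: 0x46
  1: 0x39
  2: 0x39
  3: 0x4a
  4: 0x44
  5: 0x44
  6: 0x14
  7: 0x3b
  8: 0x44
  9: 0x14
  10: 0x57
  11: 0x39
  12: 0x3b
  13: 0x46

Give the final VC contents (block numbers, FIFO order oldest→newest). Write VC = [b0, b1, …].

0: 0x46 (blk 17, set 1) → MISS  vc=[]
1: 0x39 (blk 14, set 2) → MISS  vc=[]
2: 0x39 (blk 14, set 2) → L1-HIT  vc=[]
3: 0x4a (blk 18, set 2) → MISS  vc=[14]
4: 0x44 (blk 17, set 1) → L1-HIT  vc=[14]
5: 0x44 (blk 17, set 1) → L1-HIT  vc=[14]
6: 0x14 (blk 5, set 1) → MISS  vc=[14, 17]
7: 0x3b (blk 14, set 2) → VC-HIT  vc=[18, 17]
8: 0x44 (blk 17, set 1) → VC-HIT  vc=[18, 5]
9: 0x14 (blk 5, set 1) → VC-HIT  vc=[18, 17]
10: 0x57 (blk 21, set 1) → MISS  vc=[18, 17, 5]
11: 0x39 (blk 14, set 2) → L1-HIT  vc=[18, 17, 5]
12: 0x3b (blk 14, set 2) → L1-HIT  vc=[18, 17, 5]
13: 0x46 (blk 17, set 1) → VC-HIT  vc=[18, 21, 5]

VC = [18, 21, 5]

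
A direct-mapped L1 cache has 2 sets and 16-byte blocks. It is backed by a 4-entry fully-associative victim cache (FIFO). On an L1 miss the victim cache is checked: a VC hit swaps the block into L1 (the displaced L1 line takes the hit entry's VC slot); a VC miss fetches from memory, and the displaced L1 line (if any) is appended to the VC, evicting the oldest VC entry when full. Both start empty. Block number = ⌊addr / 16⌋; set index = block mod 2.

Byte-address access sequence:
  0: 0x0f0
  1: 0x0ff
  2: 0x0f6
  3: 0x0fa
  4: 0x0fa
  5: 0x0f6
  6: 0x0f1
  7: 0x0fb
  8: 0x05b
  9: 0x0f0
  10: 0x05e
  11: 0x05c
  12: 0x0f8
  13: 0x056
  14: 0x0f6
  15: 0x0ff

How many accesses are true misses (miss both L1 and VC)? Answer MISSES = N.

MISSES = 2

  [0] addr=0xf0 blk=15 s=1: MISS | VC []
  [1] addr=0xff blk=15 s=1: L1-HIT | VC []
  [2] addr=0xf6 blk=15 s=1: L1-HIT | VC []
  [3] addr=0xfa blk=15 s=1: L1-HIT | VC []
  [4] addr=0xfa blk=15 s=1: L1-HIT | VC []
  [5] addr=0xf6 blk=15 s=1: L1-HIT | VC []
  [6] addr=0xf1 blk=15 s=1: L1-HIT | VC []
  [7] addr=0xfb blk=15 s=1: L1-HIT | VC []
  [8] addr=0x5b blk=5 s=1: MISS | VC [15]
  [9] addr=0xf0 blk=15 s=1: VC-HIT | VC [5]
  [10] addr=0x5e blk=5 s=1: VC-HIT | VC [15]
  [11] addr=0x5c blk=5 s=1: L1-HIT | VC [15]
  [12] addr=0xf8 blk=15 s=1: VC-HIT | VC [5]
  [13] addr=0x56 blk=5 s=1: VC-HIT | VC [15]
  [14] addr=0xf6 blk=15 s=1: VC-HIT | VC [5]
  [15] addr=0xff blk=15 s=1: L1-HIT | VC [5]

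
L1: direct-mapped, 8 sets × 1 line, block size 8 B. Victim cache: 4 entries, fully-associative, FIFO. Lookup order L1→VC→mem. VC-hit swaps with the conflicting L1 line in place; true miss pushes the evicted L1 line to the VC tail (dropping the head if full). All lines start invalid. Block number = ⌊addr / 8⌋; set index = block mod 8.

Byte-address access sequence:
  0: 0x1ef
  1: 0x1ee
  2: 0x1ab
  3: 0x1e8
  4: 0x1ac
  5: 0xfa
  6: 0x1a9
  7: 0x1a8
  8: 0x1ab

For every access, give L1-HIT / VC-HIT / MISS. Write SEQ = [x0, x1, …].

#0 0x1ef→b61/s5 MISS; vc=[]
#1 0x1ee→b61/s5 L1-HIT; vc=[]
#2 0x1ab→b53/s5 MISS; vc=[61]
#3 0x1e8→b61/s5 VC-HIT; vc=[53]
#4 0x1ac→b53/s5 VC-HIT; vc=[61]
#5 0xfa→b31/s7 MISS; vc=[61]
#6 0x1a9→b53/s5 L1-HIT; vc=[61]
#7 0x1a8→b53/s5 L1-HIT; vc=[61]
#8 0x1ab→b53/s5 L1-HIT; vc=[61]

SEQ = [MISS, L1-HIT, MISS, VC-HIT, VC-HIT, MISS, L1-HIT, L1-HIT, L1-HIT]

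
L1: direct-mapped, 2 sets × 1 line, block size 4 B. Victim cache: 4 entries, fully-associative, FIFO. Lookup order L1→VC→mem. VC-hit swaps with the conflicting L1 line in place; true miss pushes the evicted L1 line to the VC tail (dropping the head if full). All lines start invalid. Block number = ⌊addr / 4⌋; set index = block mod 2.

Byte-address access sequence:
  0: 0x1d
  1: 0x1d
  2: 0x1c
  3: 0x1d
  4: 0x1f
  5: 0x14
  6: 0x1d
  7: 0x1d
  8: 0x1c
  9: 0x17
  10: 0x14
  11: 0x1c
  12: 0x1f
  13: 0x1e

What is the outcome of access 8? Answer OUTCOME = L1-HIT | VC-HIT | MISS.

0: 0x1d (blk 7, set 1) → MISS  vc=[]
1: 0x1d (blk 7, set 1) → L1-HIT  vc=[]
2: 0x1c (blk 7, set 1) → L1-HIT  vc=[]
3: 0x1d (blk 7, set 1) → L1-HIT  vc=[]
4: 0x1f (blk 7, set 1) → L1-HIT  vc=[]
5: 0x14 (blk 5, set 1) → MISS  vc=[7]
6: 0x1d (blk 7, set 1) → VC-HIT  vc=[5]
7: 0x1d (blk 7, set 1) → L1-HIT  vc=[5]
8: 0x1c (blk 7, set 1) → L1-HIT  vc=[5]
9: 0x17 (blk 5, set 1) → VC-HIT  vc=[7]
10: 0x14 (blk 5, set 1) → L1-HIT  vc=[7]
11: 0x1c (blk 7, set 1) → VC-HIT  vc=[5]
12: 0x1f (blk 7, set 1) → L1-HIT  vc=[5]
13: 0x1e (blk 7, set 1) → L1-HIT  vc=[5]

OUTCOME = L1-HIT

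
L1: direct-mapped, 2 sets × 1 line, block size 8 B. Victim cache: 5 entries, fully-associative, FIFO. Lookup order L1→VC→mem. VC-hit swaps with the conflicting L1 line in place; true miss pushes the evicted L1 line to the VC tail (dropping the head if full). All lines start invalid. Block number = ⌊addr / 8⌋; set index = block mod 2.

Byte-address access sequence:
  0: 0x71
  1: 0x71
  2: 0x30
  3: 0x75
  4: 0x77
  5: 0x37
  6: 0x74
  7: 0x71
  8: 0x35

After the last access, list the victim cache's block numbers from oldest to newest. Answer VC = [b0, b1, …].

VC = [14]

  [0] addr=0x71 blk=14 s=0: MISS | VC []
  [1] addr=0x71 blk=14 s=0: L1-HIT | VC []
  [2] addr=0x30 blk=6 s=0: MISS | VC [14]
  [3] addr=0x75 blk=14 s=0: VC-HIT | VC [6]
  [4] addr=0x77 blk=14 s=0: L1-HIT | VC [6]
  [5] addr=0x37 blk=6 s=0: VC-HIT | VC [14]
  [6] addr=0x74 blk=14 s=0: VC-HIT | VC [6]
  [7] addr=0x71 blk=14 s=0: L1-HIT | VC [6]
  [8] addr=0x35 blk=6 s=0: VC-HIT | VC [14]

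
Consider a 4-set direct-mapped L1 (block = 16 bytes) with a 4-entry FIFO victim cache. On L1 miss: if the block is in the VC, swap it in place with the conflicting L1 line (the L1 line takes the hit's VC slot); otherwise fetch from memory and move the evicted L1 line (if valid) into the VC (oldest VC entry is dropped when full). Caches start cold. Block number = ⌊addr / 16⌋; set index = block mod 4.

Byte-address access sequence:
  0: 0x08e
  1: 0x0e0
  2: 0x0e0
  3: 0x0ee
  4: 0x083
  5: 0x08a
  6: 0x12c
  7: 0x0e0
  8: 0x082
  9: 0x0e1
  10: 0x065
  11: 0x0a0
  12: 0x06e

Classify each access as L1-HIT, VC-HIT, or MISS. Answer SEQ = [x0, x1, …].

SEQ = [MISS, MISS, L1-HIT, L1-HIT, L1-HIT, L1-HIT, MISS, VC-HIT, L1-HIT, L1-HIT, MISS, MISS, VC-HIT]

0: 0x8e (blk 8, set 0) → MISS  vc=[]
1: 0xe0 (blk 14, set 2) → MISS  vc=[]
2: 0xe0 (blk 14, set 2) → L1-HIT  vc=[]
3: 0xee (blk 14, set 2) → L1-HIT  vc=[]
4: 0x83 (blk 8, set 0) → L1-HIT  vc=[]
5: 0x8a (blk 8, set 0) → L1-HIT  vc=[]
6: 0x12c (blk 18, set 2) → MISS  vc=[14]
7: 0xe0 (blk 14, set 2) → VC-HIT  vc=[18]
8: 0x82 (blk 8, set 0) → L1-HIT  vc=[18]
9: 0xe1 (blk 14, set 2) → L1-HIT  vc=[18]
10: 0x65 (blk 6, set 2) → MISS  vc=[18, 14]
11: 0xa0 (blk 10, set 2) → MISS  vc=[18, 14, 6]
12: 0x6e (blk 6, set 2) → VC-HIT  vc=[18, 14, 10]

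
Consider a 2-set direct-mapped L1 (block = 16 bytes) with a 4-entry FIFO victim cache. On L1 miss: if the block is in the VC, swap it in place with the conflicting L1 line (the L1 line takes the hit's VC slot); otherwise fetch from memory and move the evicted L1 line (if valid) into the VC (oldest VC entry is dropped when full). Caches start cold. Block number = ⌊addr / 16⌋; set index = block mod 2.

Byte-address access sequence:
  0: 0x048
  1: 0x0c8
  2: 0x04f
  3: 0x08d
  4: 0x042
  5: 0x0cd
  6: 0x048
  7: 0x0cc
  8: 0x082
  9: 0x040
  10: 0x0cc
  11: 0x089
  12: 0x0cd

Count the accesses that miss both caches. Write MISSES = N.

#0 0x48→b4/s0 MISS; vc=[]
#1 0xc8→b12/s0 MISS; vc=[4]
#2 0x4f→b4/s0 VC-HIT; vc=[12]
#3 0x8d→b8/s0 MISS; vc=[12,4]
#4 0x42→b4/s0 VC-HIT; vc=[12,8]
#5 0xcd→b12/s0 VC-HIT; vc=[4,8]
#6 0x48→b4/s0 VC-HIT; vc=[12,8]
#7 0xcc→b12/s0 VC-HIT; vc=[4,8]
#8 0x82→b8/s0 VC-HIT; vc=[4,12]
#9 0x40→b4/s0 VC-HIT; vc=[8,12]
#10 0xcc→b12/s0 VC-HIT; vc=[8,4]
#11 0x89→b8/s0 VC-HIT; vc=[12,4]
#12 0xcd→b12/s0 VC-HIT; vc=[8,4]

MISSES = 3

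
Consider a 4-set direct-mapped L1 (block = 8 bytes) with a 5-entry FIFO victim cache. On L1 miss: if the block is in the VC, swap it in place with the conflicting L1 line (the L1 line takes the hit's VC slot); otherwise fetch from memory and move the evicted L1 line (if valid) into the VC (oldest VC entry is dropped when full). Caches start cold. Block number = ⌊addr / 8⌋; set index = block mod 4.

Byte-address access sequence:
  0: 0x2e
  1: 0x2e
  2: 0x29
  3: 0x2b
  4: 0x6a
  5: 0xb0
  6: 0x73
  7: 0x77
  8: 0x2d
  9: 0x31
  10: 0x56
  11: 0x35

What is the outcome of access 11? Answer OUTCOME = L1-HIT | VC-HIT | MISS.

0: 0x2e (blk 5, set 1) → MISS  vc=[]
1: 0x2e (blk 5, set 1) → L1-HIT  vc=[]
2: 0x29 (blk 5, set 1) → L1-HIT  vc=[]
3: 0x2b (blk 5, set 1) → L1-HIT  vc=[]
4: 0x6a (blk 13, set 1) → MISS  vc=[5]
5: 0xb0 (blk 22, set 2) → MISS  vc=[5]
6: 0x73 (blk 14, set 2) → MISS  vc=[5, 22]
7: 0x77 (blk 14, set 2) → L1-HIT  vc=[5, 22]
8: 0x2d (blk 5, set 1) → VC-HIT  vc=[13, 22]
9: 0x31 (blk 6, set 2) → MISS  vc=[13, 22, 14]
10: 0x56 (blk 10, set 2) → MISS  vc=[13, 22, 14, 6]
11: 0x35 (blk 6, set 2) → VC-HIT  vc=[13, 22, 14, 10]

OUTCOME = VC-HIT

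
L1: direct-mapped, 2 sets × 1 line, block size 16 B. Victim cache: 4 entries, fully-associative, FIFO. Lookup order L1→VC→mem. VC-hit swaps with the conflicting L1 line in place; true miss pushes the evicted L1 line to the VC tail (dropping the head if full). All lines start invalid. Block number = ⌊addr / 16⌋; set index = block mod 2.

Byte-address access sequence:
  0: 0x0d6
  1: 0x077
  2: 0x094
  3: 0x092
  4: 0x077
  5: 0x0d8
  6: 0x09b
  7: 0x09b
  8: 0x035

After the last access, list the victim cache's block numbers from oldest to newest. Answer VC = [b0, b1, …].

#0 0xd6→b13/s1 MISS; vc=[]
#1 0x77→b7/s1 MISS; vc=[13]
#2 0x94→b9/s1 MISS; vc=[13,7]
#3 0x92→b9/s1 L1-HIT; vc=[13,7]
#4 0x77→b7/s1 VC-HIT; vc=[13,9]
#5 0xd8→b13/s1 VC-HIT; vc=[7,9]
#6 0x9b→b9/s1 VC-HIT; vc=[7,13]
#7 0x9b→b9/s1 L1-HIT; vc=[7,13]
#8 0x35→b3/s1 MISS; vc=[7,13,9]

VC = [7, 13, 9]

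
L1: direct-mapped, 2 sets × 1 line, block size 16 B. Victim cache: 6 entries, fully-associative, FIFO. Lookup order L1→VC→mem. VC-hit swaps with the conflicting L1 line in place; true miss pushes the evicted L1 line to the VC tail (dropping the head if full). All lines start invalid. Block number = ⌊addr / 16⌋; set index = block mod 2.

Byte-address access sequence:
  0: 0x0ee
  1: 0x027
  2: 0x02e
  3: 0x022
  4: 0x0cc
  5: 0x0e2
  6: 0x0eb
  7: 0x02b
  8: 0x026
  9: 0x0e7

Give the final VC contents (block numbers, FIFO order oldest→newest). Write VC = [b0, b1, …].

VC = [12, 2]

0: 0xee (blk 14, set 0) → MISS  vc=[]
1: 0x27 (blk 2, set 0) → MISS  vc=[14]
2: 0x2e (blk 2, set 0) → L1-HIT  vc=[14]
3: 0x22 (blk 2, set 0) → L1-HIT  vc=[14]
4: 0xcc (blk 12, set 0) → MISS  vc=[14, 2]
5: 0xe2 (blk 14, set 0) → VC-HIT  vc=[12, 2]
6: 0xeb (blk 14, set 0) → L1-HIT  vc=[12, 2]
7: 0x2b (blk 2, set 0) → VC-HIT  vc=[12, 14]
8: 0x26 (blk 2, set 0) → L1-HIT  vc=[12, 14]
9: 0xe7 (blk 14, set 0) → VC-HIT  vc=[12, 2]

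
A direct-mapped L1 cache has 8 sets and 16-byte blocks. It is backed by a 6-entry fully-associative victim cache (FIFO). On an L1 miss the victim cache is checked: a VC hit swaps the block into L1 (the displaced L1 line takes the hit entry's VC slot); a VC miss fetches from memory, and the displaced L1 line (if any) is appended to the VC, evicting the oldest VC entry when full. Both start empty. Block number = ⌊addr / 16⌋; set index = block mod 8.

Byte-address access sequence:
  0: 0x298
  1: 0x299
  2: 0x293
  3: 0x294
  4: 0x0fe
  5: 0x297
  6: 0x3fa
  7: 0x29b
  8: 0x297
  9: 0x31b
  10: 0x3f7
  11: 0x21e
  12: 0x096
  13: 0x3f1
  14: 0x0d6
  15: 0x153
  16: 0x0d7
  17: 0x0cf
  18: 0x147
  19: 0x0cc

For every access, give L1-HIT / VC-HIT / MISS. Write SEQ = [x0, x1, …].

SEQ = [MISS, L1-HIT, L1-HIT, L1-HIT, MISS, L1-HIT, MISS, L1-HIT, L1-HIT, MISS, L1-HIT, MISS, MISS, L1-HIT, MISS, MISS, VC-HIT, MISS, MISS, VC-HIT]

#0 0x298→b41/s1 MISS; vc=[]
#1 0x299→b41/s1 L1-HIT; vc=[]
#2 0x293→b41/s1 L1-HIT; vc=[]
#3 0x294→b41/s1 L1-HIT; vc=[]
#4 0xfe→b15/s7 MISS; vc=[]
#5 0x297→b41/s1 L1-HIT; vc=[]
#6 0x3fa→b63/s7 MISS; vc=[15]
#7 0x29b→b41/s1 L1-HIT; vc=[15]
#8 0x297→b41/s1 L1-HIT; vc=[15]
#9 0x31b→b49/s1 MISS; vc=[15,41]
#10 0x3f7→b63/s7 L1-HIT; vc=[15,41]
#11 0x21e→b33/s1 MISS; vc=[15,41,49]
#12 0x96→b9/s1 MISS; vc=[15,41,49,33]
#13 0x3f1→b63/s7 L1-HIT; vc=[15,41,49,33]
#14 0xd6→b13/s5 MISS; vc=[15,41,49,33]
#15 0x153→b21/s5 MISS; vc=[15,41,49,33,13]
#16 0xd7→b13/s5 VC-HIT; vc=[15,41,49,33,21]
#17 0xcf→b12/s4 MISS; vc=[15,41,49,33,21]
#18 0x147→b20/s4 MISS; vc=[15,41,49,33,21,12]
#19 0xcc→b12/s4 VC-HIT; vc=[15,41,49,33,21,20]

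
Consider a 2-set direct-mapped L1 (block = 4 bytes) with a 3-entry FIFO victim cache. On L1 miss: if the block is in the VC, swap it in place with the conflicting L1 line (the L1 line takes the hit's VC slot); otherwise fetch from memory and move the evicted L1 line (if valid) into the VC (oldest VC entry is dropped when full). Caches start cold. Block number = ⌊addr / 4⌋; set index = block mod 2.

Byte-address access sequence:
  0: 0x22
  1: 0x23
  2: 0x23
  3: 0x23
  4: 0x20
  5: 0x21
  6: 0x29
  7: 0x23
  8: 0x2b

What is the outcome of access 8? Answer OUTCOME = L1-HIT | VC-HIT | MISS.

  [0] addr=0x22 blk=8 s=0: MISS | VC []
  [1] addr=0x23 blk=8 s=0: L1-HIT | VC []
  [2] addr=0x23 blk=8 s=0: L1-HIT | VC []
  [3] addr=0x23 blk=8 s=0: L1-HIT | VC []
  [4] addr=0x20 blk=8 s=0: L1-HIT | VC []
  [5] addr=0x21 blk=8 s=0: L1-HIT | VC []
  [6] addr=0x29 blk=10 s=0: MISS | VC [8]
  [7] addr=0x23 blk=8 s=0: VC-HIT | VC [10]
  [8] addr=0x2b blk=10 s=0: VC-HIT | VC [8]

OUTCOME = VC-HIT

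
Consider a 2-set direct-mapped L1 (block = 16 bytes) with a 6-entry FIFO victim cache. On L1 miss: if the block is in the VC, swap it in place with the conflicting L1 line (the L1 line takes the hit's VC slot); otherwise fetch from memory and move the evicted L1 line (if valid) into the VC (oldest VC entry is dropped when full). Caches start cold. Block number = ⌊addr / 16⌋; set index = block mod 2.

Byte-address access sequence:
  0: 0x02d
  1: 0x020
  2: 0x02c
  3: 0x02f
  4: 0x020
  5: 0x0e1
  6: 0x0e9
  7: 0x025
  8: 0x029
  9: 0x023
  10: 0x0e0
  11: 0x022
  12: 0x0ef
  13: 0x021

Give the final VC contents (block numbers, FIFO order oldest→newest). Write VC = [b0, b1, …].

  [0] addr=0x2d blk=2 s=0: MISS | VC []
  [1] addr=0x20 blk=2 s=0: L1-HIT | VC []
  [2] addr=0x2c blk=2 s=0: L1-HIT | VC []
  [3] addr=0x2f blk=2 s=0: L1-HIT | VC []
  [4] addr=0x20 blk=2 s=0: L1-HIT | VC []
  [5] addr=0xe1 blk=14 s=0: MISS | VC [2]
  [6] addr=0xe9 blk=14 s=0: L1-HIT | VC [2]
  [7] addr=0x25 blk=2 s=0: VC-HIT | VC [14]
  [8] addr=0x29 blk=2 s=0: L1-HIT | VC [14]
  [9] addr=0x23 blk=2 s=0: L1-HIT | VC [14]
  [10] addr=0xe0 blk=14 s=0: VC-HIT | VC [2]
  [11] addr=0x22 blk=2 s=0: VC-HIT | VC [14]
  [12] addr=0xef blk=14 s=0: VC-HIT | VC [2]
  [13] addr=0x21 blk=2 s=0: VC-HIT | VC [14]

VC = [14]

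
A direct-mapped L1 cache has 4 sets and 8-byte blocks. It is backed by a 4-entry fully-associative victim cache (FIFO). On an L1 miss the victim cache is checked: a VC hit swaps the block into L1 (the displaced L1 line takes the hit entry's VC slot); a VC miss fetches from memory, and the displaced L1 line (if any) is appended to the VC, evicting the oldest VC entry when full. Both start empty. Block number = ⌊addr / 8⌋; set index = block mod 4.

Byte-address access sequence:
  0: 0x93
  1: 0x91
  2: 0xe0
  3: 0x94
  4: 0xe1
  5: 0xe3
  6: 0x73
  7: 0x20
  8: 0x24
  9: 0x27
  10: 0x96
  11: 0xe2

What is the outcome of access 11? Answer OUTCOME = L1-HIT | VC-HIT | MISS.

OUTCOME = VC-HIT

0: 0x93 (blk 18, set 2) → MISS  vc=[]
1: 0x91 (blk 18, set 2) → L1-HIT  vc=[]
2: 0xe0 (blk 28, set 0) → MISS  vc=[]
3: 0x94 (blk 18, set 2) → L1-HIT  vc=[]
4: 0xe1 (blk 28, set 0) → L1-HIT  vc=[]
5: 0xe3 (blk 28, set 0) → L1-HIT  vc=[]
6: 0x73 (blk 14, set 2) → MISS  vc=[18]
7: 0x20 (blk 4, set 0) → MISS  vc=[18, 28]
8: 0x24 (blk 4, set 0) → L1-HIT  vc=[18, 28]
9: 0x27 (blk 4, set 0) → L1-HIT  vc=[18, 28]
10: 0x96 (blk 18, set 2) → VC-HIT  vc=[14, 28]
11: 0xe2 (blk 28, set 0) → VC-HIT  vc=[14, 4]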